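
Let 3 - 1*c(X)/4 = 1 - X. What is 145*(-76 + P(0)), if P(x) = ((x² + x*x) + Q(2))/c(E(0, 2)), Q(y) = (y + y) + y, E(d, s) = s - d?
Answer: -87725/8 ≈ -10966.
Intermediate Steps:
c(X) = 8 + 4*X (c(X) = 12 - 4*(1 - X) = 12 + (-4 + 4*X) = 8 + 4*X)
Q(y) = 3*y (Q(y) = 2*y + y = 3*y)
P(x) = 3/8 + x²/8 (P(x) = ((x² + x*x) + 3*2)/(8 + 4*(2 - 1*0)) = ((x² + x²) + 6)/(8 + 4*(2 + 0)) = (2*x² + 6)/(8 + 4*2) = (6 + 2*x²)/(8 + 8) = (6 + 2*x²)/16 = (6 + 2*x²)*(1/16) = 3/8 + x²/8)
145*(-76 + P(0)) = 145*(-76 + (3/8 + (⅛)*0²)) = 145*(-76 + (3/8 + (⅛)*0)) = 145*(-76 + (3/8 + 0)) = 145*(-76 + 3/8) = 145*(-605/8) = -87725/8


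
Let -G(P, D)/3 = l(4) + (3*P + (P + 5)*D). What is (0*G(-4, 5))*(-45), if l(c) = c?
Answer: 0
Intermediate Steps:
G(P, D) = -12 - 9*P - 3*D*(5 + P) (G(P, D) = -3*(4 + (3*P + (P + 5)*D)) = -3*(4 + (3*P + (5 + P)*D)) = -3*(4 + (3*P + D*(5 + P))) = -3*(4 + 3*P + D*(5 + P)) = -12 - 9*P - 3*D*(5 + P))
(0*G(-4, 5))*(-45) = (0*(-12 - 15*5 - 9*(-4) - 3*5*(-4)))*(-45) = (0*(-12 - 75 + 36 + 60))*(-45) = (0*9)*(-45) = 0*(-45) = 0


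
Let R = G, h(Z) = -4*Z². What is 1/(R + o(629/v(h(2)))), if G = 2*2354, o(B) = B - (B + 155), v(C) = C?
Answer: 1/4553 ≈ 0.00021964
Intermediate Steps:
o(B) = -155 (o(B) = B - (155 + B) = B + (-155 - B) = -155)
G = 4708
R = 4708
1/(R + o(629/v(h(2)))) = 1/(4708 - 155) = 1/4553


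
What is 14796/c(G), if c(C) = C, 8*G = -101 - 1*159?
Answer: -29592/65 ≈ -455.26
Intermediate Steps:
G = -65/2 (G = (-101 - 1*159)/8 = (-101 - 159)/8 = (⅛)*(-260) = -65/2 ≈ -32.500)
14796/c(G) = 14796/(-65/2) = 14796*(-2/65) = -29592/65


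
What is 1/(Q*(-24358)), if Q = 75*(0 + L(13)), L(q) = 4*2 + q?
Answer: -1/38363850 ≈ -2.6066e-8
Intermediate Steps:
L(q) = 8 + q
Q = 1575 (Q = 75*(0 + (8 + 13)) = 75*(0 + 21) = 75*21 = 1575)
1/(Q*(-24358)) = 1/(1575*(-24358)) = (1/1575)*(-1/24358) = -1/38363850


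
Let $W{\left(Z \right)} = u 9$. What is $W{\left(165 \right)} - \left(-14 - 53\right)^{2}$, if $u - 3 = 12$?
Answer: $-4354$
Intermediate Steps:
$u = 15$ ($u = 3 + 12 = 15$)
$W{\left(Z \right)} = 135$ ($W{\left(Z \right)} = 15 \cdot 9 = 135$)
$W{\left(165 \right)} - \left(-14 - 53\right)^{2} = 135 - \left(-14 - 53\right)^{2} = 135 - \left(-67\right)^{2} = 135 - 4489 = -4354$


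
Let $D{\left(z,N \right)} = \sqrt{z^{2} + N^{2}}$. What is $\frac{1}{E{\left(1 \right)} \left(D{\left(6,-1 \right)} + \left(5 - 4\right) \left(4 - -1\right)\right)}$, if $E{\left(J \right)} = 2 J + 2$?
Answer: $- \frac{5}{48} + \frac{\sqrt{37}}{48} \approx 0.022558$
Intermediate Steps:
$D{\left(z,N \right)} = \sqrt{N^{2} + z^{2}}$
$E{\left(J \right)} = 2 + 2 J$
$\frac{1}{E{\left(1 \right)} \left(D{\left(6,-1 \right)} + \left(5 - 4\right) \left(4 - -1\right)\right)} = \frac{1}{\left(2 + 2 \cdot 1\right) \left(\sqrt{\left(-1\right)^{2} + 6^{2}} + \left(5 - 4\right) \left(4 - -1\right)\right)} = \frac{1}{\left(2 + 2\right) \left(\sqrt{1 + 36} + 1 \left(4 + 1\right)\right)} = \frac{1}{4 \left(\sqrt{37} + 1 \cdot 5\right)} = \frac{1}{4 \left(\sqrt{37} + 5\right)} = \frac{1}{4 \left(5 + \sqrt{37}\right)} = \frac{1}{20 + 4 \sqrt{37}}$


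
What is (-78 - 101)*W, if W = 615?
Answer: -110085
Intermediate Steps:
(-78 - 101)*W = (-78 - 101)*615 = -179*615 = -110085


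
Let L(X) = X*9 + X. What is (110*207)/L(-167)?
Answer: -2277/167 ≈ -13.635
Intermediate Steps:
L(X) = 10*X (L(X) = 9*X + X = 10*X)
(110*207)/L(-167) = (110*207)/((10*(-167))) = 22770/(-1670) = 22770*(-1/1670) = -2277/167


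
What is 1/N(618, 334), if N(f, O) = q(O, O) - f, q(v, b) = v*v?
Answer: 1/110938 ≈ 9.0140e-6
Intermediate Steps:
q(v, b) = v²
N(f, O) = O² - f
1/N(618, 334) = 1/(334² - 1*618) = 1/(111556 - 618) = 1/110938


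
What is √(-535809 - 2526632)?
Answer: I*√3062441 ≈ 1750.0*I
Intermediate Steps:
√(-535809 - 2526632) = √(-3062441) = I*√3062441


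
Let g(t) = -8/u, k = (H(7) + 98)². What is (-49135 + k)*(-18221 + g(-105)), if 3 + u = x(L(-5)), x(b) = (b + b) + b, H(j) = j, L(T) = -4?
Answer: 2083145954/3 ≈ 6.9438e+8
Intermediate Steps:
x(b) = 3*b (x(b) = 2*b + b = 3*b)
k = 11025 (k = (7 + 98)² = 105² = 11025)
u = -15 (u = -3 + 3*(-4) = -3 - 12 = -15)
g(t) = 8/15 (g(t) = -8/(-15) = -8*(-1/15) = 8/15)
(-49135 + k)*(-18221 + g(-105)) = (-49135 + 11025)*(-18221 + 8/15) = -38110*(-273307/15) = 2083145954/3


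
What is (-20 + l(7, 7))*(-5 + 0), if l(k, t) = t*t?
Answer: -145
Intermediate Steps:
l(k, t) = t²
(-20 + l(7, 7))*(-5 + 0) = (-20 + 7²)*(-5 + 0) = (-20 + 49)*(-5) = 29*(-5) = -145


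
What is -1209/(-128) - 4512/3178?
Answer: 1632333/203392 ≈ 8.0255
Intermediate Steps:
-1209/(-128) - 4512/3178 = -1209*(-1/128) - 4512*1/3178 = 1209/128 - 2256/1589 = 1632333/203392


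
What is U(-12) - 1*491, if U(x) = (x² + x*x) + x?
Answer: -215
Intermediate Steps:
U(x) = x + 2*x² (U(x) = (x² + x²) + x = 2*x² + x = x + 2*x²)
U(-12) - 1*491 = -12*(1 + 2*(-12)) - 1*491 = -12*(1 - 24) - 491 = -12*(-23) - 491 = 276 - 491 = -215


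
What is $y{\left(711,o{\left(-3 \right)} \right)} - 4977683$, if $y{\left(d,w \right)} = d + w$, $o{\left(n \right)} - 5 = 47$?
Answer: $-4976920$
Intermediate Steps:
$o{\left(n \right)} = 52$ ($o{\left(n \right)} = 5 + 47 = 52$)
$y{\left(711,o{\left(-3 \right)} \right)} - 4977683 = \left(711 + 52\right) - 4977683 = 763 - 4977683 = -4976920$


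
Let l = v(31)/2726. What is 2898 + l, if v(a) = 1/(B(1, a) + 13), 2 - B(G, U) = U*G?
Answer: 126399167/43616 ≈ 2898.0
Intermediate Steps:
B(G, U) = 2 - G*U (B(G, U) = 2 - U*G = 2 - G*U)
v(a) = 1/(15 - a) (v(a) = 1/((2 - 1*1*a) + 13) = 1/((2 - a) + 13) = 1/(15 - a))
l = -1/43616 (l = -1/(-15 + 31)/2726 = -1/16*(1/2726) = -1*1/16*(1/2726) = -1/16*1/2726 = -1/43616 ≈ -2.2927e-5)
2898 + l = 2898 - 1/43616 = 126399167/43616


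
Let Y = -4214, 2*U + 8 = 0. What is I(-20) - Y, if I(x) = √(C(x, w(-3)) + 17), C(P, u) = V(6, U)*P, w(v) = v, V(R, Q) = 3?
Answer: 4214 + I*√43 ≈ 4214.0 + 6.5574*I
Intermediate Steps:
U = -4 (U = -4 + (½)*0 = -4 + 0 = -4)
C(P, u) = 3*P
I(x) = √(17 + 3*x) (I(x) = √(3*x + 17) = √(17 + 3*x))
I(-20) - Y = √(17 + 3*(-20)) - 1*(-4214) = √(17 - 60) + 4214 = √(-43) + 4214 = I*√43 + 4214 = 4214 + I*√43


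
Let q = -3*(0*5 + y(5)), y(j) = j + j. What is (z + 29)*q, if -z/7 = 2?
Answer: -450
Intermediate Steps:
z = -14 (z = -7*2 = -14)
y(j) = 2*j
q = -30 (q = -3*(0*5 + 2*5) = -3*(0 + 10) = -3*10 = -30)
(z + 29)*q = (-14 + 29)*(-30) = 15*(-30) = -450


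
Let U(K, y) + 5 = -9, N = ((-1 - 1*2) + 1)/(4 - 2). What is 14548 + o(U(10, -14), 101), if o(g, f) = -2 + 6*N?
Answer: 14540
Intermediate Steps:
N = -1 (N = ((-1 - 2) + 1)/2 = (-3 + 1)*(1/2) = -2*1/2 = -1)
U(K, y) = -14 (U(K, y) = -5 - 9 = -14)
o(g, f) = -8 (o(g, f) = -2 + 6*(-1) = -2 - 6 = -8)
14548 + o(U(10, -14), 101) = 14548 - 8 = 14540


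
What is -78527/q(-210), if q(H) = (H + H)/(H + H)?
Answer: -78527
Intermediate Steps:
q(H) = 1 (q(H) = (2*H)/((2*H)) = (2*H)*(1/(2*H)) = 1)
-78527/q(-210) = -78527/1 = -78527*1 = -78527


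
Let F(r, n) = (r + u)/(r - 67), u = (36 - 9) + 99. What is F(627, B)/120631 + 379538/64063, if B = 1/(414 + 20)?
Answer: 25639115387119/4327670901680 ≈ 5.9245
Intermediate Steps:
B = 1/434 ≈ 0.0023041
u = 126 (u = 27 + 99 = 126)
F(r, n) = (126 + r)/(-67 + r) (F(r, n) = (r + 126)/(r - 67) = (126 + r)/(-67 + r))
F(627, B)/120631 + 379538/64063 = ((126 + 627)/(-67 + 627))/120631 + 379538/64063 = (753/560)*(1/120631) + 379538*(1/64063) = ((1/560)*753)*(1/120631) + 379538/64063 = (753/560)*(1/120631) + 379538/64063 = 753/67553360 + 379538/64063 = 25639115387119/4327670901680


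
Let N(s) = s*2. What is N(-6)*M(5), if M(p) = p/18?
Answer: -10/3 ≈ -3.3333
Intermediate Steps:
N(s) = 2*s
M(p) = p/18 (M(p) = p*(1/18) = p/18)
N(-6)*M(5) = (2*(-6))*((1/18)*5) = -12*5/18 = -10/3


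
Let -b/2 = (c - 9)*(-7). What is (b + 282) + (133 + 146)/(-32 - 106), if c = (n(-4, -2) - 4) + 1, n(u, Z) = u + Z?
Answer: 1287/46 ≈ 27.978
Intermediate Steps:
n(u, Z) = Z + u
c = -9 (c = ((-2 - 4) - 4) + 1 = (-6 - 4) + 1 = -10 + 1 = -9)
b = -252 (b = -2*(-9 - 9)*(-7) = -(-36)*(-7) = -2*126 = -252)
(b + 282) + (133 + 146)/(-32 - 106) = (-252 + 282) + (133 + 146)/(-32 - 106) = 30 + 279/(-138) = 30 + 279*(-1/138) = 30 - 93/46 = 1287/46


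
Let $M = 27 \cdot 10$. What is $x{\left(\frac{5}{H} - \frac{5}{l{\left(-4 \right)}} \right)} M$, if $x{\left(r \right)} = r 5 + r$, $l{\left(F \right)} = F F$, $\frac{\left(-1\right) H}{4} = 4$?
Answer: $- \frac{2025}{2} \approx -1012.5$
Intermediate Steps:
$M = 270$
$H = -16$ ($H = \left(-4\right) 4 = -16$)
$l{\left(F \right)} = F^{2}$
$x{\left(r \right)} = 6 r$ ($x{\left(r \right)} = 5 r + r = 6 r$)
$x{\left(\frac{5}{H} - \frac{5}{l{\left(-4 \right)}} \right)} M = 6 \left(\frac{5}{-16} - \frac{5}{\left(-4\right)^{2}}\right) 270 = 6 \left(5 \left(- \frac{1}{16}\right) - \frac{5}{16}\right) 270 = 6 \left(- \frac{5}{16} - \frac{5}{16}\right) 270 = 6 \left(- \frac{5}{8}\right) 270 = \left(- \frac{15}{4}\right) 270 = - \frac{2025}{2}$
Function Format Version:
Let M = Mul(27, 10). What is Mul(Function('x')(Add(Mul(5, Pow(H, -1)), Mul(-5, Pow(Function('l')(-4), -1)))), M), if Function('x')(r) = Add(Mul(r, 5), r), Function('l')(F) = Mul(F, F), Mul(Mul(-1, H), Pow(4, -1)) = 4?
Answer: Rational(-2025, 2) ≈ -1012.5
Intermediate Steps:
M = 270
H = -16 (H = Mul(-4, 4) = -16)
Function('l')(F) = Pow(F, 2)
Function('x')(r) = Mul(6, r) (Function('x')(r) = Add(Mul(5, r), r) = Mul(6, r))
Mul(Function('x')(Add(Mul(5, Pow(H, -1)), Mul(-5, Pow(Function('l')(-4), -1)))), M) = Mul(Mul(6, Add(Mul(5, Pow(-16, -1)), Mul(-5, Pow(Pow(-4, 2), -1)))), 270) = Mul(Mul(6, Add(Mul(5, Rational(-1, 16)), Mul(-5, Pow(16, -1)))), 270) = Mul(Mul(6, Add(Rational(-5, 16), Mul(-5, Rational(1, 16)))), 270) = Mul(Mul(6, Add(Rational(-5, 16), Rational(-5, 16))), 270) = Mul(Mul(6, Rational(-5, 8)), 270) = Mul(Rational(-15, 4), 270) = Rational(-2025, 2)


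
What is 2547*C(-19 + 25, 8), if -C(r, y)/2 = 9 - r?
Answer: -15282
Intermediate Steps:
C(r, y) = -18 + 2*r (C(r, y) = -2*(9 - r) = -18 + 2*r)
2547*C(-19 + 25, 8) = 2547*(-18 + 2*(-19 + 25)) = 2547*(-18 + 2*6) = 2547*(-18 + 12) = 2547*(-6) = -15282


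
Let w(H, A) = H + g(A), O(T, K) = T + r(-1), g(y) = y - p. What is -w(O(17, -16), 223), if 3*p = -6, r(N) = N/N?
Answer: -243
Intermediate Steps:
r(N) = 1
p = -2 (p = (1/3)*(-6) = -2)
g(y) = 2 + y (g(y) = y - 1*(-2) = y + 2 = 2 + y)
O(T, K) = 1 + T (O(T, K) = T + 1 = 1 + T)
w(H, A) = 2 + A + H (w(H, A) = H + (2 + A) = 2 + A + H)
-w(O(17, -16), 223) = -(2 + 223 + (1 + 17)) = -(2 + 223 + 18) = -1*243 = -243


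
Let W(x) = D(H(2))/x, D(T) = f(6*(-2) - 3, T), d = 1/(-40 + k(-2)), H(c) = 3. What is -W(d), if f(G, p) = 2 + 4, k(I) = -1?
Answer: 246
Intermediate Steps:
f(G, p) = 6
d = -1/41 (d = 1/(-40 - 1) = 1/(-41) = -1/41 ≈ -0.024390)
D(T) = 6
W(x) = 6/x
-W(d) = -6/(-1/41) = -6*(-41) = -1*(-246) = 246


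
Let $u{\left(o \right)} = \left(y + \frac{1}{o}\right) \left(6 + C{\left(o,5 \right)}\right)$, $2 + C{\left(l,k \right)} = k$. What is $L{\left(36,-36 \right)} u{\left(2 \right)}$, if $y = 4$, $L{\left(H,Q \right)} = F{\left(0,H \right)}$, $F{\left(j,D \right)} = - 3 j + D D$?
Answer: $52488$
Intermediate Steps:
$C{\left(l,k \right)} = -2 + k$
$F{\left(j,D \right)} = D^{2} - 3 j$ ($F{\left(j,D \right)} = - 3 j + D^{2} = D^{2} - 3 j$)
$L{\left(H,Q \right)} = H^{2}$ ($L{\left(H,Q \right)} = H^{2} - 0 = H^{2} + 0 = H^{2}$)
$u{\left(o \right)} = 36 + \frac{9}{o}$ ($u{\left(o \right)} = \left(4 + \frac{1}{o}\right) \left(6 + \left(-2 + 5\right)\right) = \left(4 + \frac{1}{o}\right) \left(6 + 3\right) = \left(4 + \frac{1}{o}\right) 9 = 36 + \frac{9}{o}$)
$L{\left(36,-36 \right)} u{\left(2 \right)} = 36^{2} \left(36 + \frac{9}{2}\right) = 1296 \left(36 + 9 \cdot \frac{1}{2}\right) = 1296 \left(36 + \frac{9}{2}\right) = 1296 \cdot \frac{81}{2} = 52488$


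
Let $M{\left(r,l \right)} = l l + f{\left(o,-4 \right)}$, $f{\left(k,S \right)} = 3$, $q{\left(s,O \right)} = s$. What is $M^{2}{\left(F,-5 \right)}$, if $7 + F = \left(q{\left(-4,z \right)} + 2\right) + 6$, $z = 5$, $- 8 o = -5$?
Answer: $784$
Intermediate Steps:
$o = \frac{5}{8}$ ($o = \left(- \frac{1}{8}\right) \left(-5\right) = \frac{5}{8} \approx 0.625$)
$F = -3$ ($F = -7 + \left(\left(-4 + 2\right) + 6\right) = -7 + \left(-2 + 6\right) = -7 + 4 = -3$)
$M{\left(r,l \right)} = 3 + l^{2}$ ($M{\left(r,l \right)} = l l + 3 = l^{2} + 3 = 3 + l^{2}$)
$M^{2}{\left(F,-5 \right)} = \left(3 + \left(-5\right)^{2}\right)^{2} = \left(3 + 25\right)^{2} = 28^{2} = 784$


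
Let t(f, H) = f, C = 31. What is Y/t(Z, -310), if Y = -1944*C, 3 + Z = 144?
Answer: -20088/47 ≈ -427.40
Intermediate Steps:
Z = 141 (Z = -3 + 144 = 141)
Y = -60264 (Y = -1944*31 = -60264)
Y/t(Z, -310) = -60264/141 = -60264*1/141 = -20088/47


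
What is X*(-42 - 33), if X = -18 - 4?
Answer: 1650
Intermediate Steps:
X = -22
X*(-42 - 33) = -22*(-42 - 33) = -22*(-75) = 1650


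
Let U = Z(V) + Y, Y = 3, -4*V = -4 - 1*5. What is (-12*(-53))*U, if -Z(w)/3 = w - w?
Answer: 1908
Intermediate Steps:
V = 9/4 (V = -(-4 - 1*5)/4 = -(-4 - 5)/4 = -1/4*(-9) = 9/4 ≈ 2.2500)
Z(w) = 0 (Z(w) = -3*(w - w) = -3*0 = 0)
U = 3 (U = 0 + 3 = 3)
(-12*(-53))*U = -12*(-53)*3 = 636*3 = 1908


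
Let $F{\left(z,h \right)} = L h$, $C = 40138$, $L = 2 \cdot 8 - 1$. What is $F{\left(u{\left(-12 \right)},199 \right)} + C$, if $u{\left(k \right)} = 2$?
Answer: $43123$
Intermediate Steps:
$L = 15$ ($L = 16 - 1 = 15$)
$F{\left(z,h \right)} = 15 h$
$F{\left(u{\left(-12 \right)},199 \right)} + C = 15 \cdot 199 + 40138 = 2985 + 40138 = 43123$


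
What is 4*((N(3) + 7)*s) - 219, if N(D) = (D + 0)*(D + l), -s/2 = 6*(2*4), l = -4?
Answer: -1755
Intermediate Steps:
s = -96 (s = -12*2*4 = -12*8 = -2*48 = -96)
N(D) = D*(-4 + D) (N(D) = (D + 0)*(D - 4) = D*(-4 + D))
4*((N(3) + 7)*s) - 219 = 4*((3*(-4 + 3) + 7)*(-96)) - 219 = 4*((3*(-1) + 7)*(-96)) - 219 = 4*((-3 + 7)*(-96)) - 219 = 4*(4*(-96)) - 219 = 4*(-384) - 219 = -1536 - 219 = -1755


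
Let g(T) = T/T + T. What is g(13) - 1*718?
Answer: -704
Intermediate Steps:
g(T) = 1 + T
g(13) - 1*718 = (1 + 13) - 1*718 = 14 - 718 = -704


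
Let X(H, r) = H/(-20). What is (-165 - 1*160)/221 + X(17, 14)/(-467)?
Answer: -233211/158780 ≈ -1.4688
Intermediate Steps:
X(H, r) = -H/20 (X(H, r) = H*(-1/20) = -H/20)
(-165 - 1*160)/221 + X(17, 14)/(-467) = (-165 - 1*160)/221 - 1/20*17/(-467) = (-165 - 160)*(1/221) - 17/20*(-1/467) = -325*1/221 + 17/9340 = -25/17 + 17/9340 = -233211/158780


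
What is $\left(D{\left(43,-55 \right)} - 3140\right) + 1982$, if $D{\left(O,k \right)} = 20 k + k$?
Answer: $-2313$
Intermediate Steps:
$D{\left(O,k \right)} = 21 k$
$\left(D{\left(43,-55 \right)} - 3140\right) + 1982 = \left(21 \left(-55\right) - 3140\right) + 1982 = \left(-1155 - 3140\right) + 1982 = -4295 + 1982 = -2313$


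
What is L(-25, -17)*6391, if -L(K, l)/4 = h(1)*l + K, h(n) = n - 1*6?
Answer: -1533840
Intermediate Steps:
h(n) = -6 + n (h(n) = n - 6 = -6 + n)
L(K, l) = -4*K + 20*l (L(K, l) = -4*((-6 + 1)*l + K) = -4*(-5*l + K) = -4*(K - 5*l) = -4*K + 20*l)
L(-25, -17)*6391 = (-4*(-25) + 20*(-17))*6391 = (100 - 340)*6391 = -240*6391 = -1533840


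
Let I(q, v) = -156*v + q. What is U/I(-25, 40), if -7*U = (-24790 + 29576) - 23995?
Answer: -19209/43855 ≈ -0.43801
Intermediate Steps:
I(q, v) = q - 156*v
U = 19209/7 (U = -((-24790 + 29576) - 23995)/7 = -(4786 - 23995)/7 = -1/7*(-19209) = 19209/7 ≈ 2744.1)
U/I(-25, 40) = 19209/(7*(-25 - 156*40)) = 19209/(7*(-25 - 6240)) = (19209/7)/(-6265) = (19209/7)*(-1/6265) = -19209/43855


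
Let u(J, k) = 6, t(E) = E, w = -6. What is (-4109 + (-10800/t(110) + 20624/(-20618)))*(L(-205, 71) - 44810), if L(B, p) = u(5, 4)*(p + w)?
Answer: 21197385822060/113399 ≈ 1.8693e+8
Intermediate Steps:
L(B, p) = -36 + 6*p (L(B, p) = 6*(p - 6) = 6*(-6 + p) = -36 + 6*p)
(-4109 + (-10800/t(110) + 20624/(-20618)))*(L(-205, 71) - 44810) = (-4109 + (-10800/110 + 20624/(-20618)))*((-36 + 6*71) - 44810) = (-4109 + (-10800*1/110 + 20624*(-1/20618)))*((-36 + 426) - 44810) = (-4109 + (-1080/11 - 10312/10309))*(390 - 44810) = (-4109 - 11247152/113399)*(-44420) = -477203643/113399*(-44420) = 21197385822060/113399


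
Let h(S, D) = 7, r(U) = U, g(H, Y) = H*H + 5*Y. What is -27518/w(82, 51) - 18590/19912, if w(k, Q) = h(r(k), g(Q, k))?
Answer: -274034273/69692 ≈ -3932.1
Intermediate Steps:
g(H, Y) = H² + 5*Y
w(k, Q) = 7
-27518/w(82, 51) - 18590/19912 = -27518/7 - 18590/19912 = -27518*⅐ - 18590*1/19912 = -27518/7 - 9295/9956 = -274034273/69692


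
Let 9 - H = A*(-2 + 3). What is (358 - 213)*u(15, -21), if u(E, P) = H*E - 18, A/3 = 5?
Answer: -15660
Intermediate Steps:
A = 15 (A = 3*5 = 15)
H = -6 (H = 9 - 15*(-2 + 3) = 9 - 15 = -6)
u(E, P) = -18 - 6*E (u(E, P) = -6*E - 18 = -18 - 6*E)
(358 - 213)*u(15, -21) = (358 - 213)*(-18 - 6*15) = 145*(-18 - 90) = 145*(-108) = -15660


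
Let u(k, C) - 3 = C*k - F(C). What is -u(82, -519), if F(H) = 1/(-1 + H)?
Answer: 22128599/520 ≈ 42555.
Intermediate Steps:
u(k, C) = 3 - 1/(-1 + C) + C*k (u(k, C) = 3 + (C*k - 1/(-1 + C)) = 3 + (-1/(-1 + C) + C*k) = 3 - 1/(-1 + C) + C*k)
-u(82, -519) = -(-1 + (-1 - 519)*(3 - 519*82))/(-1 - 519) = -(-1 - 520*(3 - 42558))/(-520) = -(-1)*(-1 - 520*(-42555))/520 = -(-1)*(-1 + 22128600)/520 = -(-1)*22128599/520 = -1*(-22128599/520) = 22128599/520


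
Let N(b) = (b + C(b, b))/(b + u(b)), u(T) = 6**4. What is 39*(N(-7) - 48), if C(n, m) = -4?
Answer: -2413437/1289 ≈ -1872.3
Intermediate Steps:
u(T) = 1296
N(b) = (-4 + b)/(1296 + b) (N(b) = (b - 4)/(b + 1296) = (-4 + b)/(1296 + b))
39*(N(-7) - 48) = 39*((-4 - 7)/(1296 - 7) - 48) = 39*(-11/1289 - 48) = 39*(-61883/1289) = -2413437/1289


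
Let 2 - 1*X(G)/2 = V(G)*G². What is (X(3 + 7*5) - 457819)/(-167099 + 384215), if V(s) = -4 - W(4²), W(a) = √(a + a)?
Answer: -446263/217116 + 2888*√2/54279 ≈ -1.9802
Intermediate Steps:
W(a) = √2*√a (W(a) = √(2*a) = √2*√a)
V(s) = -4 - 4*√2 (V(s) = -4 - √2*√(4²) = -4 - √2*√16 = -4 - √2*4 = -4 - 4*√2)
X(G) = 4 - 2*G²*(-4 - 4*√2) (X(G) = 4 - 2*(-4 - 4*√2)*G² = 4 - 2*G²*(-4 - 4*√2))
(X(3 + 7*5) - 457819)/(-167099 + 384215) = ((4 + 8*(3 + 7*5)²*(1 + √2)) - 457819)/(-167099 + 384215) = ((4 + 8*(3 + 35)²*(1 + √2)) - 457819)/217116 = ((4 + 8*38²*(1 + √2)) - 457819)*(1/217116) = ((4 + 8*1444*(1 + √2)) - 457819)*(1/217116) = ((4 + (11552 + 11552*√2)) - 457819)*(1/217116) = ((11556 + 11552*√2) - 457819)*(1/217116) = (-446263 + 11552*√2)*(1/217116) = -446263/217116 + 2888*√2/54279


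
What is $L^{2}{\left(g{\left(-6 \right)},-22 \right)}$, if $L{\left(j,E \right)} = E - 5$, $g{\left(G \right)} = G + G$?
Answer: $729$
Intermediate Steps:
$g{\left(G \right)} = 2 G$
$L{\left(j,E \right)} = -5 + E$ ($L{\left(j,E \right)} = E - 5 = -5 + E$)
$L^{2}{\left(g{\left(-6 \right)},-22 \right)} = \left(-5 - 22\right)^{2} = \left(-27\right)^{2} = 729$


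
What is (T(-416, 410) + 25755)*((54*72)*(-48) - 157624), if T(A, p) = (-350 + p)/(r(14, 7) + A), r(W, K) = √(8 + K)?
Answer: -1534191470486760/173041 + 20654880*√15/173041 ≈ -8.8661e+9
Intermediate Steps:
T(A, p) = (-350 + p)/(A + √15) (T(A, p) = (-350 + p)/(√(8 + 7) + A) = (-350 + p)/(√15 + A) = (-350 + p)/(A + √15))
(T(-416, 410) + 25755)*((54*72)*(-48) - 157624) = ((-350 + 410)/(-416 + √15) + 25755)*((54*72)*(-48) - 157624) = (60/(-416 + √15) + 25755)*(3888*(-48) - 157624) = (60/(-416 + √15) + 25755)*(-186624 - 157624) = (25755 + 60/(-416 + √15))*(-344248) = -8866107240 - 20654880/(-416 + √15)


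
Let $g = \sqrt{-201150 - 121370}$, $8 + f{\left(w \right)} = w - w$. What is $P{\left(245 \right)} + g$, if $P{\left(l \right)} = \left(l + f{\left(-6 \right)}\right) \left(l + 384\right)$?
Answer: $149073 + 2 i \sqrt{80630} \approx 1.4907 \cdot 10^{5} + 567.91 i$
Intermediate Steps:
$f{\left(w \right)} = -8$ ($f{\left(w \right)} = -8 + \left(w - w\right) = -8 + 0 = -8$)
$P{\left(l \right)} = \left(-8 + l\right) \left(384 + l\right)$ ($P{\left(l \right)} = \left(l - 8\right) \left(l + 384\right) = \left(-8 + l\right) \left(384 + l\right)$)
$g = 2 i \sqrt{80630}$ ($g = \sqrt{-322520} = 2 i \sqrt{80630} \approx 567.91 i$)
$P{\left(245 \right)} + g = \left(-3072 + 245^{2} + 376 \cdot 245\right) + 2 i \sqrt{80630} = \left(-3072 + 60025 + 92120\right) + 2 i \sqrt{80630} = 149073 + 2 i \sqrt{80630}$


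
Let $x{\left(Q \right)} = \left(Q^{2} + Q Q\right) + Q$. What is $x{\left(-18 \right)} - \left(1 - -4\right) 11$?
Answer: $575$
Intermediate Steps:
$x{\left(Q \right)} = Q + 2 Q^{2}$ ($x{\left(Q \right)} = \left(Q^{2} + Q^{2}\right) + Q = 2 Q^{2} + Q = Q + 2 Q^{2}$)
$x{\left(-18 \right)} - \left(1 - -4\right) 11 = - 18 \left(1 + 2 \left(-18\right)\right) - \left(1 - -4\right) 11 = - 18 \left(1 - 36\right) - \left(1 + 4\right) 11 = \left(-18\right) \left(-35\right) - 5 \cdot 11 = 630 - 55 = 575$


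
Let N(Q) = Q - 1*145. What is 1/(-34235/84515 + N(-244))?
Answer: -16903/6582114 ≈ -0.0025680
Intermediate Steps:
N(Q) = -145 + Q (N(Q) = Q - 145 = -145 + Q)
1/(-34235/84515 + N(-244)) = 1/(-34235/84515 + (-145 - 244)) = 1/(-34235*1/84515 - 389) = 1/(-6847/16903 - 389) = 1/(-6582114/16903) = -16903/6582114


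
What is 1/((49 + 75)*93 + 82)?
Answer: 1/11614 ≈ 8.6103e-5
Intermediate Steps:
1/((49 + 75)*93 + 82) = 1/(124*93 + 82) = 1/(11532 + 82) = 1/11614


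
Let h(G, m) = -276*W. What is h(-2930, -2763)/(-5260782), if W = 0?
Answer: 0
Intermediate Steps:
h(G, m) = 0 (h(G, m) = -276*0 = 0)
h(-2930, -2763)/(-5260782) = 0/(-5260782) = 0*(-1/5260782) = 0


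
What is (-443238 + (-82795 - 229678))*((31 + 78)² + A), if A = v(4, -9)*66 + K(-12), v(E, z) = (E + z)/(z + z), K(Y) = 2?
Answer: -26981905544/3 ≈ -8.9940e+9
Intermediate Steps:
v(E, z) = (E + z)/(2*z) (v(E, z) = (E + z)/((2*z)) = (E + z)*(1/(2*z)) = (E + z)/(2*z))
A = 61/3 (A = ((½)*(4 - 9)/(-9))*66 + 2 = ((½)*(-⅑)*(-5))*66 + 2 = (5/18)*66 + 2 = 55/3 + 2 = 61/3 ≈ 20.333)
(-443238 + (-82795 - 229678))*((31 + 78)² + A) = (-443238 + (-82795 - 229678))*((31 + 78)² + 61/3) = (-443238 - 312473)*(109² + 61/3) = -755711*(11881 + 61/3) = -755711*35704/3 = -26981905544/3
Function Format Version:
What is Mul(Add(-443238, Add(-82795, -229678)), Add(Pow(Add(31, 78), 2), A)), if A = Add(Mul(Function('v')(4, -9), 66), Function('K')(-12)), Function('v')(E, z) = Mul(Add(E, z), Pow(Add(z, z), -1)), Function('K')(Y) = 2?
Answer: Rational(-26981905544, 3) ≈ -8.9940e+9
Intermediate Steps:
Function('v')(E, z) = Mul(Rational(1, 2), Pow(z, -1), Add(E, z)) (Function('v')(E, z) = Mul(Add(E, z), Pow(Mul(2, z), -1)) = Mul(Add(E, z), Mul(Rational(1, 2), Pow(z, -1))) = Mul(Rational(1, 2), Pow(z, -1), Add(E, z)))
A = Rational(61, 3) (A = Add(Mul(Mul(Rational(1, 2), Pow(-9, -1), Add(4, -9)), 66), 2) = Add(Mul(Mul(Rational(1, 2), Rational(-1, 9), -5), 66), 2) = Add(Mul(Rational(5, 18), 66), 2) = Add(Rational(55, 3), 2) = Rational(61, 3) ≈ 20.333)
Mul(Add(-443238, Add(-82795, -229678)), Add(Pow(Add(31, 78), 2), A)) = Mul(Add(-443238, Add(-82795, -229678)), Add(Pow(Add(31, 78), 2), Rational(61, 3))) = Mul(Add(-443238, -312473), Add(Pow(109, 2), Rational(61, 3))) = Mul(-755711, Add(11881, Rational(61, 3))) = Mul(-755711, Rational(35704, 3)) = Rational(-26981905544, 3)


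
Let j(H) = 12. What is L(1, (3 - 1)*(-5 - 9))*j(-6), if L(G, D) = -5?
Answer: -60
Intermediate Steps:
L(1, (3 - 1)*(-5 - 9))*j(-6) = -5*12 = -60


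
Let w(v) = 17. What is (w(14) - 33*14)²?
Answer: 198025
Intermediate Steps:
(w(14) - 33*14)² = (17 - 33*14)² = (17 - 462)² = (-445)² = 198025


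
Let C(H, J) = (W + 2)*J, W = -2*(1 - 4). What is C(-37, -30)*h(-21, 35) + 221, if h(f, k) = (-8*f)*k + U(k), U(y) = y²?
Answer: -1704979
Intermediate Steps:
W = 6 (W = -2*(-3) = 6)
h(f, k) = k² - 8*f*k (h(f, k) = (-8*f)*k + k² = -8*f*k + k² = k² - 8*f*k)
C(H, J) = 8*J (C(H, J) = (6 + 2)*J = 8*J)
C(-37, -30)*h(-21, 35) + 221 = (8*(-30))*(35*(35 - 8*(-21))) + 221 = -8400*(35 + 168) + 221 = -8400*203 + 221 = -240*7105 + 221 = -1705200 + 221 = -1704979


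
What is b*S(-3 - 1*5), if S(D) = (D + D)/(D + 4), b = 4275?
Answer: 17100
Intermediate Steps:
S(D) = 2*D/(4 + D) (S(D) = (2*D)/(4 + D) = 2*D/(4 + D))
b*S(-3 - 1*5) = 4275*(2*(-3 - 1*5)/(4 + (-3 - 1*5))) = 4275*(2*(-3 - 5)/(4 + (-3 - 5))) = 4275*(2*(-8)/(4 - 8)) = 4275*(2*(-8)/(-4)) = 4275*(2*(-8)*(-¼)) = 4275*4 = 17100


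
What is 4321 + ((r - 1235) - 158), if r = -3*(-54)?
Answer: 3090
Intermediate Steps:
r = 162
4321 + ((r - 1235) - 158) = 4321 + ((162 - 1235) - 158) = 4321 + (-1073 - 158) = 4321 - 1231 = 3090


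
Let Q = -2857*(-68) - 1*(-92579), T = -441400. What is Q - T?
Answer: 728255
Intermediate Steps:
Q = 286855 (Q = 194276 + 92579 = 286855)
Q - T = 286855 - 1*(-441400) = 286855 + 441400 = 728255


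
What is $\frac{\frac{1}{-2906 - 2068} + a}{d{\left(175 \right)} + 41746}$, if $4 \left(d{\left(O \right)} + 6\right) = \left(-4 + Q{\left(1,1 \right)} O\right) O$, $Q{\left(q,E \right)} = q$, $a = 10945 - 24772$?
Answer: $- \frac{10580846}{37665615} \approx -0.28092$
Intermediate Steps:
$a = -13827$ ($a = 10945 - 24772 = -13827$)
$d{\left(O \right)} = -6 + \frac{O \left(-4 + O\right)}{4}$ ($d{\left(O \right)} = -6 + \frac{\left(-4 + 1 O\right) O}{4} = -6 + \frac{\left(-4 + O\right) O}{4} = -6 + \frac{O \left(-4 + O\right)}{4}$)
$\frac{\frac{1}{-2906 - 2068} + a}{d{\left(175 \right)} + 41746} = \frac{\frac{1}{-2906 - 2068} - 13827}{\left(-6 - 175 + \frac{175^{2}}{4}\right) + 41746} = \frac{\frac{1}{-4974} - 13827}{\left(-6 - 175 + \frac{1}{4} \cdot 30625\right) + 41746} = \frac{- \frac{1}{4974} - 13827}{\left(-6 - 175 + \frac{30625}{4}\right) + 41746} = - \frac{68775499}{4974 \left(\frac{29901}{4} + 41746\right)} = - \frac{68775499}{4974 \cdot \frac{196885}{4}} = \left(- \frac{68775499}{4974}\right) \frac{4}{196885} = - \frac{10580846}{37665615}$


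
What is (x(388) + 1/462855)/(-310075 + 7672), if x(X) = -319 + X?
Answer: -31936996/139968740565 ≈ -0.00022817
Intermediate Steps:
(x(388) + 1/462855)/(-310075 + 7672) = ((-319 + 388) + 1/462855)/(-310075 + 7672) = (69 + 1/462855)/(-302403) = (31936996/462855)*(-1/302403) = -31936996/139968740565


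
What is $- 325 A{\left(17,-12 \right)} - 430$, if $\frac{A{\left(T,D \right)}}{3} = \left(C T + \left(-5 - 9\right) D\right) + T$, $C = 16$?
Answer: $-446005$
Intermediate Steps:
$A{\left(T,D \right)} = - 42 D + 51 T$ ($A{\left(T,D \right)} = 3 \left(\left(16 T + \left(-5 - 9\right) D\right) + T\right) = 3 \left(\left(16 T - 14 D\right) + T\right) = 3 \left(\left(- 14 D + 16 T\right) + T\right) = 3 \left(- 14 D + 17 T\right) = - 42 D + 51 T$)
$- 325 A{\left(17,-12 \right)} - 430 = - 325 \left(\left(-42\right) \left(-12\right) + 51 \cdot 17\right) - 430 = - 325 \left(504 + 867\right) - 430 = \left(-325\right) 1371 - 430 = -445575 - 430 = -446005$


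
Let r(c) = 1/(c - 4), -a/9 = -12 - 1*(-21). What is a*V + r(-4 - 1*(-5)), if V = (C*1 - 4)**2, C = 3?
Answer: -244/3 ≈ -81.333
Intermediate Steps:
a = -81 (a = -9*(-12 - 1*(-21)) = -9*(-12 + 21) = -9*9 = -81)
r(c) = 1/(-4 + c)
V = 1 (V = (3*1 - 4)**2 = (3 - 4)**2 = (-1)**2 = 1)
a*V + r(-4 - 1*(-5)) = -81*1 + 1/(-4 + (-4 - 1*(-5))) = -81 + 1/(-4 + (-4 + 5)) = -81 + 1/(-4 + 1) = -81 + 1/(-3) = -81 - 1/3 = -244/3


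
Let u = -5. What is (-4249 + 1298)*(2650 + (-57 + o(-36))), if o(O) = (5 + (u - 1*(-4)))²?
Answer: -7699159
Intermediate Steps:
o(O) = 16 (o(O) = (5 + (-5 - 1*(-4)))² = (5 + (-5 + 4))² = (5 - 1)² = 4² = 16)
(-4249 + 1298)*(2650 + (-57 + o(-36))) = (-4249 + 1298)*(2650 + (-57 + 16)) = -2951*(2650 - 41) = -2951*2609 = -7699159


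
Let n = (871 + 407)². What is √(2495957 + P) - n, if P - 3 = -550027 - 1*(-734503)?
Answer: -1633284 + 2*√670109 ≈ -1.6316e+6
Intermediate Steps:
P = 184479 (P = 3 + (-550027 - 1*(-734503)) = 3 + (-550027 + 734503) = 3 + 184476 = 184479)
n = 1633284 (n = 1278² = 1633284)
√(2495957 + P) - n = √(2495957 + 184479) - 1*1633284 = √2680436 - 1633284 = 2*√670109 - 1633284 = -1633284 + 2*√670109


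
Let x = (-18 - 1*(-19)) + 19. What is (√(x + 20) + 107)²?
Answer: 11489 + 428*√10 ≈ 12842.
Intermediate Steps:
x = 20 (x = (-18 + 19) + 19 = 1 + 19 = 20)
(√(x + 20) + 107)² = (√(20 + 20) + 107)² = (√40 + 107)² = (2*√10 + 107)² = (107 + 2*√10)²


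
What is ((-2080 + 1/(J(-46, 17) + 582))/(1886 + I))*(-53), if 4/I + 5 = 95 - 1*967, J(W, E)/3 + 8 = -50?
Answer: 39445589359/674839344 ≈ 58.452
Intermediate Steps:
J(W, E) = -174 (J(W, E) = -24 + 3*(-50) = -24 - 150 = -174)
I = -4/877 (I = 4/(-5 + (95 - 1*967)) = 4/(-5 + (95 - 967)) = 4/(-5 - 872) = 4/(-877) = 4*(-1/877) = -4/877 ≈ -0.0045610)
((-2080 + 1/(J(-46, 17) + 582))/(1886 + I))*(-53) = ((-2080 + 1/(-174 + 582))/(1886 - 4/877))*(-53) = ((-2080 + 1/408)/(1654018/877))*(-53) = ((-2080 + 1/408)*(877/1654018))*(-53) = -848639/408*877/1654018*(-53) = -744256403/674839344*(-53) = 39445589359/674839344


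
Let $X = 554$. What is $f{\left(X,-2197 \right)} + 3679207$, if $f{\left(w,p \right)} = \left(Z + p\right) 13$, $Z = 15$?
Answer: $3650841$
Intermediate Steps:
$f{\left(w,p \right)} = 195 + 13 p$ ($f{\left(w,p \right)} = \left(15 + p\right) 13 = 195 + 13 p$)
$f{\left(X,-2197 \right)} + 3679207 = \left(195 + 13 \left(-2197\right)\right) + 3679207 = \left(195 - 28561\right) + 3679207 = -28366 + 3679207 = 3650841$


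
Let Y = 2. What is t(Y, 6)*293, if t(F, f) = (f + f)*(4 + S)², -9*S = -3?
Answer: 198068/3 ≈ 66023.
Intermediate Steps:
S = ⅓ (S = -⅑*(-3) = ⅓ ≈ 0.33333)
t(F, f) = 338*f/9 (t(F, f) = (f + f)*(4 + ⅓)² = (2*f)*(13/3)² = (2*f)*(169/9) = 338*f/9)
t(Y, 6)*293 = ((338/9)*6)*293 = (676/3)*293 = 198068/3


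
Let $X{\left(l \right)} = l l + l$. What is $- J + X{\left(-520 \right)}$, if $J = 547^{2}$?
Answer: $-29329$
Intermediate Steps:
$X{\left(l \right)} = l + l^{2}$ ($X{\left(l \right)} = l^{2} + l = l + l^{2}$)
$J = 299209$
$- J + X{\left(-520 \right)} = \left(-1\right) 299209 - 520 \left(1 - 520\right) = -299209 - -269880 = -299209 + 269880 = -29329$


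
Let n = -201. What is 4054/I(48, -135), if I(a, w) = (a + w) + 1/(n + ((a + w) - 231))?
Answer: -1052013/22577 ≈ -46.597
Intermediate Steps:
I(a, w) = a + w + 1/(-432 + a + w) (I(a, w) = (a + w) + 1/(-201 + ((a + w) - 231)) = (a + w) + 1/(-201 + (-231 + a + w)) = (a + w) + 1/(-432 + a + w) = a + w + 1/(-432 + a + w))
4054/I(48, -135) = 4054/(((1 + 48² + (-135)² - 432*48 - 432*(-135) + 2*48*(-135))/(-432 + 48 - 135))) = 4054/(((1 + 2304 + 18225 - 20736 + 58320 - 12960)/(-519))) = 4054/((-1/519*45154)) = 4054/(-45154/519) = 4054*(-519/45154) = -1052013/22577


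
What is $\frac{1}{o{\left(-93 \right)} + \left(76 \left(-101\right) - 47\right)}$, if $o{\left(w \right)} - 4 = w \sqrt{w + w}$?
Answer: $\frac{i}{93 \left(\sqrt{186} - 83 i\right)} \approx -0.00012614 + 2.0728 \cdot 10^{-5} i$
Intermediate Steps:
$o{\left(w \right)} = 4 + \sqrt{2} w^{\frac{3}{2}}$ ($o{\left(w \right)} = 4 + w \sqrt{w + w} = 4 + w \sqrt{2 w} = 4 + w \sqrt{2} \sqrt{w} = 4 + \sqrt{2} w^{\frac{3}{2}}$)
$\frac{1}{o{\left(-93 \right)} + \left(76 \left(-101\right) - 47\right)} = \frac{1}{\left(4 + \sqrt{2} \left(-93\right)^{\frac{3}{2}}\right) + \left(76 \left(-101\right) - 47\right)} = \frac{1}{\left(4 + \sqrt{2} \left(- 93 i \sqrt{93}\right)\right) - 7723} = \frac{1}{\left(4 - 93 i \sqrt{186}\right) - 7723} = \frac{1}{-7719 - 93 i \sqrt{186}}$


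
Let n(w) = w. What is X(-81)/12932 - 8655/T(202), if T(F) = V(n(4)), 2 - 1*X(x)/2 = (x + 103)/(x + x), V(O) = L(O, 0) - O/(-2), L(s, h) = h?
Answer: -1133255321/261873 ≈ -4327.5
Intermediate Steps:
V(O) = O/2 (V(O) = 0 - O/(-2) = 0 - O*(-1)/2 = 0 - (-1)*O/2 = 0 + O/2 = O/2)
X(x) = 4 - (103 + x)/x (X(x) = 4 - 2*(x + 103)/(x + x) = 4 - 2*(103 + x)/(2*x) = 4 - 2*(103 + x)*1/(2*x) = 4 - (103 + x)/x)
T(F) = 2 (T(F) = (½)*4 = 2)
X(-81)/12932 - 8655/T(202) = (3 - 103/(-81))/12932 - 8655/2 = (3 - 103*(-1/81))*(1/12932) - 8655*½ = (3 + 103/81)*(1/12932) - 8655/2 = (346/81)*(1/12932) - 8655/2 = 173/523746 - 8655/2 = -1133255321/261873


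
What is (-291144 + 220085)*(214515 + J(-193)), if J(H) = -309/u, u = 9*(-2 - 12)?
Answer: -640222617247/42 ≈ -1.5243e+10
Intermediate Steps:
u = -126 (u = 9*(-14) = -126)
J(H) = 103/42 (J(H) = -309/(-126) = -309*(-1/126) = 103/42)
(-291144 + 220085)*(214515 + J(-193)) = (-291144 + 220085)*(214515 + 103/42) = -71059*9009733/42 = -640222617247/42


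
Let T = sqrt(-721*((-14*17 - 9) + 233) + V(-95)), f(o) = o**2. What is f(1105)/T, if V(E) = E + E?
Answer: 1221025*sqrt(619)/2476 ≈ 12269.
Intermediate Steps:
V(E) = 2*E
T = 4*sqrt(619) (T = sqrt(-721*((-14*17 - 9) + 233) + 2*(-95)) = sqrt(-721*((-238 - 9) + 233) - 190) = sqrt(-721*(-247 + 233) - 190) = sqrt(-721*(-14) - 190) = sqrt(10094 - 190) = sqrt(9904) = 4*sqrt(619) ≈ 99.519)
f(1105)/T = 1105**2/((4*sqrt(619))) = 1221025*(sqrt(619)/2476) = 1221025*sqrt(619)/2476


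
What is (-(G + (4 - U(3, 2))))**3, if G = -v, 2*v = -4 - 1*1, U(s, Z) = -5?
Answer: -12167/8 ≈ -1520.9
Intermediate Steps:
v = -5/2 (v = (-4 - 1*1)/2 = (-4 - 1)/2 = (1/2)*(-5) = -5/2 ≈ -2.5000)
G = 5/2 (G = -1*(-5/2) = 5/2 ≈ 2.5000)
(-(G + (4 - U(3, 2))))**3 = (-(5/2 + (4 - 1*(-5))))**3 = (-(5/2 + (4 + 5)))**3 = (-(5/2 + 9))**3 = (-1*23/2)**3 = (-23/2)**3 = -12167/8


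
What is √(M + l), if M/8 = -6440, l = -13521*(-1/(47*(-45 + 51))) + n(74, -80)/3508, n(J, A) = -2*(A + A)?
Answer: 7*I*√7138871037862/82438 ≈ 226.87*I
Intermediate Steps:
n(J, A) = -4*A
l = 3960159/82438 (l = -13521*(-1/(47*(-45 + 51))) - 4*(-80)/3508 = -13521/((-47*6)) + 320*(1/3508) = -13521/(-282) + 80/877 = -13521*(-1/282) + 80/877 = 4507/94 + 80/877 = 3960159/82438 ≈ 48.038)
M = -51520 (M = 8*(-6440) = -51520)
√(M + l) = √(-51520 + 3960159/82438) = √(-4243245601/82438) = 7*I*√7138871037862/82438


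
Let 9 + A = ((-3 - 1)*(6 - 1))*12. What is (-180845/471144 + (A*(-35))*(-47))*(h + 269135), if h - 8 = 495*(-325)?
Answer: -5223474081025655/117786 ≈ -4.4347e+10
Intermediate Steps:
A = -249 (A = -9 + ((-3 - 1)*(6 - 1))*12 = -9 - 4*5*12 = -9 - 20*12 = -9 - 240 = -249)
h = -160867 (h = 8 + 495*(-325) = 8 - 160875 = -160867)
(-180845/471144 + (A*(-35))*(-47))*(h + 269135) = (-180845/471144 - 249*(-35)*(-47))*(-160867 + 269135) = (-180845*1/471144 + 8715*(-47))*108268 = (-180845/471144 - 409605)*108268 = -192983118965/471144*108268 = -5223474081025655/117786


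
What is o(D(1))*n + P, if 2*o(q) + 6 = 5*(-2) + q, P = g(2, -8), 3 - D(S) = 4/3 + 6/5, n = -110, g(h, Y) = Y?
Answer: 2539/3 ≈ 846.33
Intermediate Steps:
D(S) = 7/15 (D(S) = 3 - (4/3 + 6/5) = 3 - 1*38/15 = 3 - 38/15 = 7/15)
P = -8
o(q) = -8 + q/2 (o(q) = -3 + (5*(-2) + q)/2 = -3 + (-10 + q)/2 = -3 + (-5 + q/2) = -8 + q/2)
o(D(1))*n + P = (-8 + (½)*(7/15))*(-110) - 8 = (-8 + 7/30)*(-110) - 8 = -233/30*(-110) - 8 = 2563/3 - 8 = 2539/3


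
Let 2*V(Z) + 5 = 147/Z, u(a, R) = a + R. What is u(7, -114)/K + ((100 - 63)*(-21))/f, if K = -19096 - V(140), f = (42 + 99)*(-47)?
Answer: 207268619/1687148049 ≈ 0.12285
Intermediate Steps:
u(a, R) = R + a
V(Z) = -5/2 + 147/(2*Z) (V(Z) = -5/2 + (147/Z)/2 = -5/2 + 147/(2*Z))
f = -6627 (f = 141*(-47) = -6627)
K = -763761/40 (K = -19096 - (147 - 5*140)/(2*140) = -19096 - (147 - 700)/(2*140) = -19096 - (-553)/(2*140) = -19096 - 1*(-79/40) = -19096 + 79/40 = -763761/40 ≈ -19094.)
u(7, -114)/K + ((100 - 63)*(-21))/f = (-114 + 7)/(-763761/40) + ((100 - 63)*(-21))/(-6627) = -107*(-40/763761) + (37*(-21))*(-1/6627) = 4280/763761 - 777*(-1/6627) = 4280/763761 + 259/2209 = 207268619/1687148049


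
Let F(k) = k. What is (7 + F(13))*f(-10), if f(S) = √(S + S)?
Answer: 40*I*√5 ≈ 89.443*I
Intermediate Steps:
f(S) = √2*√S (f(S) = √(2*S) = √2*√S)
(7 + F(13))*f(-10) = (7 + 13)*(√2*√(-10)) = 20*(√2*(I*√10)) = 20*(2*I*√5) = 40*I*√5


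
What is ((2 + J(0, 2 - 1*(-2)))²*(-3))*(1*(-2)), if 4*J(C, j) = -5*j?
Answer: 54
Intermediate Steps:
J(C, j) = -5*j/4 (J(C, j) = (-5*j)/4 = -5*j/4)
((2 + J(0, 2 - 1*(-2)))²*(-3))*(1*(-2)) = ((2 - 5*(2 - 1*(-2))/4)²*(-3))*(1*(-2)) = ((2 - 5*(2 + 2)/4)²*(-3))*(-2) = ((2 - 5/4*4)²*(-3))*(-2) = ((2 - 5)²*(-3))*(-2) = ((-3)²*(-3))*(-2) = (9*(-3))*(-2) = -27*(-2) = 54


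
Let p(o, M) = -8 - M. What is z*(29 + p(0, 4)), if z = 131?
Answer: 2227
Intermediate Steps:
z*(29 + p(0, 4)) = 131*(29 + (-8 - 1*4)) = 131*(29 + (-8 - 4)) = 131*(29 - 12) = 131*17 = 2227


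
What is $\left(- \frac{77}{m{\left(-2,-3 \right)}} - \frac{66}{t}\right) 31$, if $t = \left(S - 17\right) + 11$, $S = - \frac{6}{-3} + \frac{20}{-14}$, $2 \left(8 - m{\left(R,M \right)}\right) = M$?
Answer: $\frac{2387}{19} \approx 125.63$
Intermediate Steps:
$m{\left(R,M \right)} = 8 - \frac{M}{2}$
$S = \frac{4}{7}$ ($S = \left(-6\right) \left(- \frac{1}{3}\right) + 20 \left(- \frac{1}{14}\right) = 2 - \frac{10}{7} = \frac{4}{7} \approx 0.57143$)
$t = - \frac{38}{7}$ ($t = \left(\frac{4}{7} - 17\right) + 11 = - \frac{115}{7} + 11 = - \frac{38}{7} \approx -5.4286$)
$\left(- \frac{77}{m{\left(-2,-3 \right)}} - \frac{66}{t}\right) 31 = \left(- \frac{77}{8 - - \frac{3}{2}} - \frac{66}{- \frac{38}{7}}\right) 31 = \left(- \frac{77}{8 + \frac{3}{2}} - - \frac{231}{19}\right) 31 = \left(- \frac{77}{\frac{19}{2}} + \frac{231}{19}\right) 31 = \left(\left(-77\right) \frac{2}{19} + \frac{231}{19}\right) 31 = \left(- \frac{154}{19} + \frac{231}{19}\right) 31 = \frac{77}{19} \cdot 31 = \frac{2387}{19}$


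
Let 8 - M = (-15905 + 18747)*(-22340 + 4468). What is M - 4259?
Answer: 50787973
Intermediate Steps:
M = 50792232 (M = 8 - (-15905 + 18747)*(-22340 + 4468) = 8 - 2842*(-17872) = 8 - 1*(-50792224) = 8 + 50792224 = 50792232)
M - 4259 = 50792232 - 4259 = 50787973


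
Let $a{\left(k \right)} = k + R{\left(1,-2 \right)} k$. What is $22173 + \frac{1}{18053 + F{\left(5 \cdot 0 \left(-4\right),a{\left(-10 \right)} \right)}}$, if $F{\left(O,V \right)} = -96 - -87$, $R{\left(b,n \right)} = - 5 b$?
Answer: $\frac{400089613}{18044} \approx 22173.0$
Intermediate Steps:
$a{\left(k \right)} = - 4 k$ ($a{\left(k \right)} = k + \left(-5\right) 1 k = k - 5 k = - 4 k$)
$F{\left(O,V \right)} = -9$ ($F{\left(O,V \right)} = -96 + 87 = -9$)
$22173 + \frac{1}{18053 + F{\left(5 \cdot 0 \left(-4\right),a{\left(-10 \right)} \right)}} = 22173 + \frac{1}{18053 - 9} = 22173 + \frac{1}{18044} = \frac{400089613}{18044}$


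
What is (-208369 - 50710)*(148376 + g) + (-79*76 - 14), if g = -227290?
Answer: 20444954188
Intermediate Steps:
(-208369 - 50710)*(148376 + g) + (-79*76 - 14) = (-208369 - 50710)*(148376 - 227290) + (-79*76 - 14) = -259079*(-78914) + (-6004 - 14) = 20444960206 - 6018 = 20444954188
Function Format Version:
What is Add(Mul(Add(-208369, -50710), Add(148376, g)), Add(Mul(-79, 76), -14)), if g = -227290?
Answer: 20444954188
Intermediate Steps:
Add(Mul(Add(-208369, -50710), Add(148376, g)), Add(Mul(-79, 76), -14)) = Add(Mul(Add(-208369, -50710), Add(148376, -227290)), Add(Mul(-79, 76), -14)) = Add(Mul(-259079, -78914), Add(-6004, -14)) = Add(20444960206, -6018) = 20444954188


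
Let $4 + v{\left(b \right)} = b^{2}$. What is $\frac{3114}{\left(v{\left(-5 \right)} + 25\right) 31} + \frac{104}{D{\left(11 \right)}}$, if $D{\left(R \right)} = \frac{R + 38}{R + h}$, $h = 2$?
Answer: $\frac{1040269}{34937} \approx 29.776$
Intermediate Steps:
$v{\left(b \right)} = -4 + b^{2}$
$D{\left(R \right)} = \frac{38 + R}{2 + R}$ ($D{\left(R \right)} = \frac{R + 38}{R + 2} = \frac{38 + R}{2 + R}$)
$\frac{3114}{\left(v{\left(-5 \right)} + 25\right) 31} + \frac{104}{D{\left(11 \right)}} = \frac{3114}{\left(\left(-4 + \left(-5\right)^{2}\right) + 25\right) 31} + \frac{104}{\frac{1}{2 + 11} \left(38 + 11\right)} = \frac{3114}{\left(\left(-4 + 25\right) + 25\right) 31} + \frac{104}{\frac{1}{13} \cdot 49} = \frac{3114}{\left(21 + 25\right) 31} + \frac{104}{\frac{1}{13} \cdot 49} = \frac{3114}{46 \cdot 31} + \frac{104}{\frac{49}{13}} = \frac{3114}{1426} + 104 \cdot \frac{13}{49} = 3114 \cdot \frac{1}{1426} + \frac{1352}{49} = \frac{1557}{713} + \frac{1352}{49} = \frac{1040269}{34937}$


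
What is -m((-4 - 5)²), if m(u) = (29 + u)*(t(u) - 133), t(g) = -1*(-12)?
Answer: 13310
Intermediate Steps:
t(g) = 12
m(u) = -3509 - 121*u (m(u) = (29 + u)*(12 - 133) = (29 + u)*(-121) = -3509 - 121*u)
-m((-4 - 5)²) = -(-3509 - 121*(-4 - 5)²) = -(-3509 - 121*(-9)²) = -(-3509 - 121*81) = -(-3509 - 9801) = -1*(-13310) = 13310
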